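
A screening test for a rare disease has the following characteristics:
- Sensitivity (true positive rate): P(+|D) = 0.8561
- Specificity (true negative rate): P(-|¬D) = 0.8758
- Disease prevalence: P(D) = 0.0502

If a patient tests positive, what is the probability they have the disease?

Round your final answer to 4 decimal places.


Let D = has disease, + = positive test

Given:
- P(D) = 0.0502 (prevalence)
- P(+|D) = 0.8561 (sensitivity)
- P(-|¬D) = 0.8758 (specificity)
- P(+|¬D) = 0.1242 (false positive rate = 1 - specificity)

Step 1: Find P(+)
P(+) = P(+|D)P(D) + P(+|¬D)P(¬D)
     = 0.8561 × 0.0502 + 0.1242 × 0.9498
     = 0.04297622 + 0.11796516
     = 0.16094138

Step 2: Apply Bayes' theorem for P(D|+)
P(D|+) = P(+|D)P(D) / P(+)
       = 0.04297622 / 0.16094138
       = 0.2670


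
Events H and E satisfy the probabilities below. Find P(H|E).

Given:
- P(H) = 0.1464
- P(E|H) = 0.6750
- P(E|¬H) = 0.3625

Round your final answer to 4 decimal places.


Bayes' theorem: P(H|E) = P(E|H) × P(H) / P(E)

Step 1: Calculate P(E) using law of total probability
P(E) = P(E|H)P(H) + P(E|¬H)P(¬H)
     = 0.6750 × 0.1464 + 0.3625 × 0.8536
     = 0.09882000 + 0.30943000
     = 0.40825000

Step 2: Apply Bayes' theorem
P(H|E) = P(E|H) × P(H) / P(E)
       = 0.09882000 / 0.40825000
       = 0.2421


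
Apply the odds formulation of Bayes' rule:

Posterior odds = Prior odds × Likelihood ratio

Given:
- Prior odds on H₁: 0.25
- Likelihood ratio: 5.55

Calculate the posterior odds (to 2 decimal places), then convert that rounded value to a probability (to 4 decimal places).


Step 1: Calculate posterior odds
Posterior odds = Prior odds × LR
               = 0.25 × 5.55
               = 1.39

Step 2: Convert to probability
P(H₁|E) = Posterior odds / (1 + Posterior odds)
       = 1.39 / (1 + 1.39)
       = 1.39 / 2.39
       = 0.5816

The evidence increased P(H₁) from 0.2000 to 0.5816.


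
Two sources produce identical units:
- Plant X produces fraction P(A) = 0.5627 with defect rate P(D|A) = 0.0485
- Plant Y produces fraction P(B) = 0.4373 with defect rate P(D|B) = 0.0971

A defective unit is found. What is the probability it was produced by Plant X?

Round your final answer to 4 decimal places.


Let A = from Plant X, D = defective

Given:
- P(A) = 0.5627, P(B) = 0.4373
- P(D|A) = 0.0485, P(D|B) = 0.0971

Step 1: Find P(D)
P(D) = P(D|A)P(A) + P(D|B)P(B)
     = 0.0485 × 0.5627 + 0.0971 × 0.4373
     = 0.02729095 + 0.04246183
     = 0.06975278

Step 2: Apply Bayes' theorem
P(A|D) = P(D|A)P(A) / P(D)
       = 0.02729095 / 0.06975278
       = 0.3913


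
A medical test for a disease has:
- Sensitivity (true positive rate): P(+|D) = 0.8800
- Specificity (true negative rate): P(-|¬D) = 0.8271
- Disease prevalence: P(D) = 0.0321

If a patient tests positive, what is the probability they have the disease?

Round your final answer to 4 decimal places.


Let D = has disease, + = positive test

Given:
- P(D) = 0.0321 (prevalence)
- P(+|D) = 0.8800 (sensitivity)
- P(-|¬D) = 0.8271 (specificity)
- P(+|¬D) = 0.1729 (false positive rate = 1 - specificity)

Step 1: Find P(+)
P(+) = P(+|D)P(D) + P(+|¬D)P(¬D)
     = 0.8800 × 0.0321 + 0.1729 × 0.9679
     = 0.02824800 + 0.16734991
     = 0.19559791

Step 2: Apply Bayes' theorem for P(D|+)
P(D|+) = P(+|D)P(D) / P(+)
       = 0.02824800 / 0.19559791
       = 0.1444


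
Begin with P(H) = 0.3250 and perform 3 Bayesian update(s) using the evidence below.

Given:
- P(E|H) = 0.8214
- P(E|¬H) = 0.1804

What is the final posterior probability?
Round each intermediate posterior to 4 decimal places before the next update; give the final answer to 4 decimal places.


Sequential Bayesian updating:

Initial prior: P(H) = 0.3250

Update 1:
  P(E) = 0.8214 × 0.3250 + 0.1804 × 0.6750 = 0.26695500 + 0.12177000 = 0.38872500
  P(H|E) = 0.26695500 / 0.38872500 = 0.6867

Update 2:
  P(E) = 0.8214 × 0.6867 + 0.1804 × 0.3133 = 0.56405538 + 0.05651932 = 0.62057470
  P(H|E) = 0.56405538 / 0.62057470 = 0.9089

Update 3:
  P(E) = 0.8214 × 0.9089 + 0.1804 × 0.0911 = 0.74657046 + 0.01643444 = 0.76300490
  P(H|E) = 0.74657046 / 0.76300490 = 0.9785

Final posterior: 0.9785


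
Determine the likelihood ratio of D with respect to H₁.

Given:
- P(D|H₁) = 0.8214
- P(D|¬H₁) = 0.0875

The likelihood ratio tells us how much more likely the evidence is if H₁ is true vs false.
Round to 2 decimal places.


Likelihood Ratio (LR) = P(D|H₁) / P(D|¬H₁)

LR = 0.8214 / 0.0875
   = 9.39

The evidence is 9.39 times more likely if H₁ is true than if H₁ is false.
Since LR > 1, the evidence supports H₁ over ¬H₁.


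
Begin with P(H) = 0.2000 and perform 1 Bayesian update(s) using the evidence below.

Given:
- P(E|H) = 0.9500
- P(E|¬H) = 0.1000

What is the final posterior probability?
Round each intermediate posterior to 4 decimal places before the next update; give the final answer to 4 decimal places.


Sequential Bayesian updating:

Initial prior: P(H) = 0.2000

Update 1:
  P(E) = 0.9500 × 0.2000 + 0.1000 × 0.8000 = 0.19000000 + 0.08000000 = 0.27000000
  P(H|E) = 0.19000000 / 0.27000000 = 0.7037

Final posterior: 0.7037


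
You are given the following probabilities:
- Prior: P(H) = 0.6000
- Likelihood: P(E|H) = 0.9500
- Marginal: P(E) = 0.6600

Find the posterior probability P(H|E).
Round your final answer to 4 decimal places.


Using Bayes' theorem:

P(H|E) = P(E|H) × P(H) / P(E)
       = 0.9500 × 0.6000 / 0.6600
       = 0.57000000 / 0.6600
       = 0.8636

The evidence strengthens our belief in H.
Prior: 0.6000 → Posterior: 0.8636


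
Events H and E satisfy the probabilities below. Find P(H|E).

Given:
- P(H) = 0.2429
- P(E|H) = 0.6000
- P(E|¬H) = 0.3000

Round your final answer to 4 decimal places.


Bayes' theorem: P(H|E) = P(E|H) × P(H) / P(E)

Step 1: Calculate P(E) using law of total probability
P(E) = P(E|H)P(H) + P(E|¬H)P(¬H)
     = 0.6000 × 0.2429 + 0.3000 × 0.7571
     = 0.14574000 + 0.22713000
     = 0.37287000

Step 2: Apply Bayes' theorem
P(H|E) = P(E|H) × P(H) / P(E)
       = 0.14574000 / 0.37287000
       = 0.3909


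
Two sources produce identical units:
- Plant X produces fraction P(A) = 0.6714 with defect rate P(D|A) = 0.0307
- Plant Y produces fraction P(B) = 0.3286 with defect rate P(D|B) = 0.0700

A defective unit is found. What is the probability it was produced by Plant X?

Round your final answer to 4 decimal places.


Let A = from Plant X, D = defective

Given:
- P(A) = 0.6714, P(B) = 0.3286
- P(D|A) = 0.0307, P(D|B) = 0.0700

Step 1: Find P(D)
P(D) = P(D|A)P(A) + P(D|B)P(B)
     = 0.0307 × 0.6714 + 0.0700 × 0.3286
     = 0.02061198 + 0.02300200
     = 0.04361398

Step 2: Apply Bayes' theorem
P(A|D) = P(D|A)P(A) / P(D)
       = 0.02061198 / 0.04361398
       = 0.4726


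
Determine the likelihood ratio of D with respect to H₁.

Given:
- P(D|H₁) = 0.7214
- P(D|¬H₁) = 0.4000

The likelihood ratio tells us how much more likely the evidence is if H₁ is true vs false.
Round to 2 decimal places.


Likelihood Ratio (LR) = P(D|H₁) / P(D|¬H₁)

LR = 0.7214 / 0.4000
   = 1.80

The evidence is 1.80 times more likely if H₁ is true than if H₁ is false.
Since LR > 1, the evidence supports H₁ over ¬H₁.


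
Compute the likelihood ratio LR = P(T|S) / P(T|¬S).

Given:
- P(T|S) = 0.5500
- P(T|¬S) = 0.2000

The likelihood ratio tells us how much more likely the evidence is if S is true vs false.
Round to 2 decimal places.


Likelihood Ratio (LR) = P(T|S) / P(T|¬S)

LR = 0.5500 / 0.2000
   = 2.75

The evidence is 2.75 times more likely if S is true than if S is false.
Because LR exceeds 1, T is evidence for S.


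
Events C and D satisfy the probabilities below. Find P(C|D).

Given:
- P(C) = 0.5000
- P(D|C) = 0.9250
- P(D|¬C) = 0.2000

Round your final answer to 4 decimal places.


Bayes' theorem: P(C|D) = P(D|C) × P(C) / P(D)

Step 1: Calculate P(D) using law of total probability
P(D) = P(D|C)P(C) + P(D|¬C)P(¬C)
     = 0.9250 × 0.5000 + 0.2000 × 0.5000
     = 0.46250000 + 0.10000000
     = 0.56250000

Step 2: Apply Bayes' theorem
P(C|D) = P(D|C) × P(C) / P(D)
       = 0.46250000 / 0.56250000
       = 0.8222


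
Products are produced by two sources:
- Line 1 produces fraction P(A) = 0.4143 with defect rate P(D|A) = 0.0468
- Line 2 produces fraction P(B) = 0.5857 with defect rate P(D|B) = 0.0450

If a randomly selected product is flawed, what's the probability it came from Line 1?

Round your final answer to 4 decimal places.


Let A = from Line 1, D = flawed

Given:
- P(A) = 0.4143, P(B) = 0.5857
- P(D|A) = 0.0468, P(D|B) = 0.0450

Step 1: Find P(D)
P(D) = P(D|A)P(A) + P(D|B)P(B)
     = 0.0468 × 0.4143 + 0.0450 × 0.5857
     = 0.01938924 + 0.02635650
     = 0.04574574

Step 2: Apply Bayes' theorem
P(A|D) = P(D|A)P(A) / P(D)
       = 0.01938924 / 0.04574574
       = 0.4238


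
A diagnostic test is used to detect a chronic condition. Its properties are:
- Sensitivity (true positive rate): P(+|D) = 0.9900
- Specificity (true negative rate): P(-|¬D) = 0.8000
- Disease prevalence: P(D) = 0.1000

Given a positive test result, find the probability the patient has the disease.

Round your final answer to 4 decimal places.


Let D = has disease, + = positive test

Given:
- P(D) = 0.1000 (prevalence)
- P(+|D) = 0.9900 (sensitivity)
- P(-|¬D) = 0.8000 (specificity)
- P(+|¬D) = 0.2000 (false positive rate = 1 - specificity)

Step 1: Find P(+)
P(+) = P(+|D)P(D) + P(+|¬D)P(¬D)
     = 0.9900 × 0.1000 + 0.2000 × 0.9000
     = 0.09900000 + 0.18000000
     = 0.27900000

Step 2: Apply Bayes' theorem for P(D|+)
P(D|+) = P(+|D)P(D) / P(+)
       = 0.09900000 / 0.27900000
       = 0.3548


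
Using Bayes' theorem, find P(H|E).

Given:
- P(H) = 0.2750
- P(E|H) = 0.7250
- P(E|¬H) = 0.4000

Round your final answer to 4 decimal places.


Bayes' theorem: P(H|E) = P(E|H) × P(H) / P(E)

Step 1: Calculate P(E) using law of total probability
P(E) = P(E|H)P(H) + P(E|¬H)P(¬H)
     = 0.7250 × 0.2750 + 0.4000 × 0.7250
     = 0.19937500 + 0.29000000
     = 0.48937500

Step 2: Apply Bayes' theorem
P(H|E) = P(E|H) × P(H) / P(E)
       = 0.19937500 / 0.48937500
       = 0.4074


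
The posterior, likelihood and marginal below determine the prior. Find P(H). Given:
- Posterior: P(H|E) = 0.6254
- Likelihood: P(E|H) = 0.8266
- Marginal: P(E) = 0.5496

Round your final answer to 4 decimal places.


From Bayes' theorem: P(H|E) = P(E|H) × P(H) / P(E)

Rearranging for P(H):
P(H) = P(H|E) × P(E) / P(E|H)
     = 0.6254 × 0.5496 / 0.8266
     = 0.34371984 / 0.8266
     = 0.4158


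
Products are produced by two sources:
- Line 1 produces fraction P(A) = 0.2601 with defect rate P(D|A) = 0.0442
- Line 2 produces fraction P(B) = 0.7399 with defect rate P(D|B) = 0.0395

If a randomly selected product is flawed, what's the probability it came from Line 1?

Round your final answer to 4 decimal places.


Let A = from Line 1, D = flawed

Given:
- P(A) = 0.2601, P(B) = 0.7399
- P(D|A) = 0.0442, P(D|B) = 0.0395

Step 1: Find P(D)
P(D) = P(D|A)P(A) + P(D|B)P(B)
     = 0.0442 × 0.2601 + 0.0395 × 0.7399
     = 0.01149642 + 0.02922605
     = 0.04072247

Step 2: Apply Bayes' theorem
P(A|D) = P(D|A)P(A) / P(D)
       = 0.01149642 / 0.04072247
       = 0.2823


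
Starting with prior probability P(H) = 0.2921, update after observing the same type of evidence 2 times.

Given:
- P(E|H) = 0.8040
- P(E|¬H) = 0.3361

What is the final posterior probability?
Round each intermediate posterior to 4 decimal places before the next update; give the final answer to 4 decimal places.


Sequential Bayesian updating:

Initial prior: P(H) = 0.2921

Update 1:
  P(E) = 0.8040 × 0.2921 + 0.3361 × 0.7079 = 0.23484840 + 0.23792519 = 0.47277359
  P(H|E) = 0.23484840 / 0.47277359 = 0.4967

Update 2:
  P(E) = 0.8040 × 0.4967 + 0.3361 × 0.5033 = 0.39934680 + 0.16915913 = 0.56850593
  P(H|E) = 0.39934680 / 0.56850593 = 0.7024

Final posterior: 0.7024


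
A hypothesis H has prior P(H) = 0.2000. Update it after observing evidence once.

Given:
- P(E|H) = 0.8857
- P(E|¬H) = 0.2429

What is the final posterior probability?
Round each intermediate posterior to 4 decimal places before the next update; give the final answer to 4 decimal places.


Sequential Bayesian updating:

Initial prior: P(H) = 0.2000

Update 1:
  P(E) = 0.8857 × 0.2000 + 0.2429 × 0.8000 = 0.17714000 + 0.19432000 = 0.37146000
  P(H|E) = 0.17714000 / 0.37146000 = 0.4769

Final posterior: 0.4769


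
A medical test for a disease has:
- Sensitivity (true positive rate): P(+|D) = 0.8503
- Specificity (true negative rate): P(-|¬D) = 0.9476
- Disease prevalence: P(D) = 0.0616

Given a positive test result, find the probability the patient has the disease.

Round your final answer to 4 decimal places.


Let D = has disease, + = positive test

Given:
- P(D) = 0.0616 (prevalence)
- P(+|D) = 0.8503 (sensitivity)
- P(-|¬D) = 0.9476 (specificity)
- P(+|¬D) = 0.0524 (false positive rate = 1 - specificity)

Step 1: Find P(+)
P(+) = P(+|D)P(D) + P(+|¬D)P(¬D)
     = 0.8503 × 0.0616 + 0.0524 × 0.9384
     = 0.05237848 + 0.04917216
     = 0.10155064

Step 2: Apply Bayes' theorem for P(D|+)
P(D|+) = P(+|D)P(D) / P(+)
       = 0.05237848 / 0.10155064
       = 0.5158


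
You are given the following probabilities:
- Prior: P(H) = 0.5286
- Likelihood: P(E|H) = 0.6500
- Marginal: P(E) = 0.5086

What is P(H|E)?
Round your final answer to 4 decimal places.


Using Bayes' theorem:

P(H|E) = P(E|H) × P(H) / P(E)
       = 0.6500 × 0.5286 / 0.5086
       = 0.34359000 / 0.5086
       = 0.6756

The evidence strengthens our belief in H.
Prior: 0.5286 → Posterior: 0.6756


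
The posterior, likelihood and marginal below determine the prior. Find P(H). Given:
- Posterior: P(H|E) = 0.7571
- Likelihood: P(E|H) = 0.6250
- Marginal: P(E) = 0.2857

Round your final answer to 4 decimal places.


From Bayes' theorem: P(H|E) = P(E|H) × P(H) / P(E)

Rearranging for P(H):
P(H) = P(H|E) × P(E) / P(E|H)
     = 0.7571 × 0.2857 / 0.6250
     = 0.21630347 / 0.6250
     = 0.3461


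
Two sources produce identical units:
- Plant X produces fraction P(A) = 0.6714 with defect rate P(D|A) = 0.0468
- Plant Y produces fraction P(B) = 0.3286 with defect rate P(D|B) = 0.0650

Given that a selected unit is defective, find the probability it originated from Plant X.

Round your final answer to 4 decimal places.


Let A = from Plant X, D = defective

Given:
- P(A) = 0.6714, P(B) = 0.3286
- P(D|A) = 0.0468, P(D|B) = 0.0650

Step 1: Find P(D)
P(D) = P(D|A)P(A) + P(D|B)P(B)
     = 0.0468 × 0.6714 + 0.0650 × 0.3286
     = 0.03142152 + 0.02135900
     = 0.05278052

Step 2: Apply Bayes' theorem
P(A|D) = P(D|A)P(A) / P(D)
       = 0.03142152 / 0.05278052
       = 0.5953


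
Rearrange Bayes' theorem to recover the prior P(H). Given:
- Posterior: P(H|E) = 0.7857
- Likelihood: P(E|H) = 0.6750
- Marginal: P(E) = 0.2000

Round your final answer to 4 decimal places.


From Bayes' theorem: P(H|E) = P(E|H) × P(H) / P(E)

Rearranging for P(H):
P(H) = P(H|E) × P(E) / P(E|H)
     = 0.7857 × 0.2000 / 0.6750
     = 0.15714000 / 0.6750
     = 0.2328


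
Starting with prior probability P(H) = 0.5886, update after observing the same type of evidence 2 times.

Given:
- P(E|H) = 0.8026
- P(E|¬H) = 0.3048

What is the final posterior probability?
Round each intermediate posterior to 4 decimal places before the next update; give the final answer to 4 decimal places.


Sequential Bayesian updating:

Initial prior: P(H) = 0.5886

Update 1:
  P(E) = 0.8026 × 0.5886 + 0.3048 × 0.4114 = 0.47241036 + 0.12539472 = 0.59780508
  P(H|E) = 0.47241036 / 0.59780508 = 0.7902

Update 2:
  P(E) = 0.8026 × 0.7902 + 0.3048 × 0.2098 = 0.63421452 + 0.06394704 = 0.69816156
  P(H|E) = 0.63421452 / 0.69816156 = 0.9084

Final posterior: 0.9084


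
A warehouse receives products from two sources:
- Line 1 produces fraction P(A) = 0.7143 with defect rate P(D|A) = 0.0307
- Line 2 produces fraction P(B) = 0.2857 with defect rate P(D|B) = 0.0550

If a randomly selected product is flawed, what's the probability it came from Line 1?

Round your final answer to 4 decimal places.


Let A = from Line 1, D = flawed

Given:
- P(A) = 0.7143, P(B) = 0.2857
- P(D|A) = 0.0307, P(D|B) = 0.0550

Step 1: Find P(D)
P(D) = P(D|A)P(A) + P(D|B)P(B)
     = 0.0307 × 0.7143 + 0.0550 × 0.2857
     = 0.02192901 + 0.01571350
     = 0.03764251

Step 2: Apply Bayes' theorem
P(A|D) = P(D|A)P(A) / P(D)
       = 0.02192901 / 0.03764251
       = 0.5826


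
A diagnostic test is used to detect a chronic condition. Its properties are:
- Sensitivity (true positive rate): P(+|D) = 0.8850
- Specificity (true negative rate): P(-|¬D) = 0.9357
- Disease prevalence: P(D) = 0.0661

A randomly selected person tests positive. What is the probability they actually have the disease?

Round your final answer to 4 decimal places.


Let D = has disease, + = positive test

Given:
- P(D) = 0.0661 (prevalence)
- P(+|D) = 0.8850 (sensitivity)
- P(-|¬D) = 0.9357 (specificity)
- P(+|¬D) = 0.0643 (false positive rate = 1 - specificity)

Step 1: Find P(+)
P(+) = P(+|D)P(D) + P(+|¬D)P(¬D)
     = 0.8850 × 0.0661 + 0.0643 × 0.9339
     = 0.05849850 + 0.06004977
     = 0.11854827

Step 2: Apply Bayes' theorem for P(D|+)
P(D|+) = P(+|D)P(D) / P(+)
       = 0.05849850 / 0.11854827
       = 0.4935


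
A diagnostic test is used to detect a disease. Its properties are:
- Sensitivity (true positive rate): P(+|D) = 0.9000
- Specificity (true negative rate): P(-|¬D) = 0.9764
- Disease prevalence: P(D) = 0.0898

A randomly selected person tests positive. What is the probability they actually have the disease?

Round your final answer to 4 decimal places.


Let D = has disease, + = positive test

Given:
- P(D) = 0.0898 (prevalence)
- P(+|D) = 0.9000 (sensitivity)
- P(-|¬D) = 0.9764 (specificity)
- P(+|¬D) = 0.0236 (false positive rate = 1 - specificity)

Step 1: Find P(+)
P(+) = P(+|D)P(D) + P(+|¬D)P(¬D)
     = 0.9000 × 0.0898 + 0.0236 × 0.9102
     = 0.08082000 + 0.02148072
     = 0.10230072

Step 2: Apply Bayes' theorem for P(D|+)
P(D|+) = P(+|D)P(D) / P(+)
       = 0.08082000 / 0.10230072
       = 0.7900


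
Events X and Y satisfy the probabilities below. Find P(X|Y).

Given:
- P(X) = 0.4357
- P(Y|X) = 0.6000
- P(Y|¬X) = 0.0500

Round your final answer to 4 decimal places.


Bayes' theorem: P(X|Y) = P(Y|X) × P(X) / P(Y)

Step 1: Calculate P(Y) using law of total probability
P(Y) = P(Y|X)P(X) + P(Y|¬X)P(¬X)
     = 0.6000 × 0.4357 + 0.0500 × 0.5643
     = 0.26142000 + 0.02821500
     = 0.28963500

Step 2: Apply Bayes' theorem
P(X|Y) = P(Y|X) × P(X) / P(Y)
       = 0.26142000 / 0.28963500
       = 0.9026


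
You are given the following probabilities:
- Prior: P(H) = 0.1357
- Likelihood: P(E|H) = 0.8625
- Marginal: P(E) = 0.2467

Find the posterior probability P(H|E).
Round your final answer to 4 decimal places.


Using Bayes' theorem:

P(H|E) = P(E|H) × P(H) / P(E)
       = 0.8625 × 0.1357 / 0.2467
       = 0.11704125 / 0.2467
       = 0.4744

The evidence strengthens our belief in H.
Prior: 0.1357 → Posterior: 0.4744


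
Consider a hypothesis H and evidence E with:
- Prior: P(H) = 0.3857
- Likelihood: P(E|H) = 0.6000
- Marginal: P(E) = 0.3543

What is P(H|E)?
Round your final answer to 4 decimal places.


Using Bayes' theorem:

P(H|E) = P(E|H) × P(H) / P(E)
       = 0.6000 × 0.3857 / 0.3543
       = 0.23142000 / 0.3543
       = 0.6532

The evidence strengthens our belief in H.
Prior: 0.3857 → Posterior: 0.6532


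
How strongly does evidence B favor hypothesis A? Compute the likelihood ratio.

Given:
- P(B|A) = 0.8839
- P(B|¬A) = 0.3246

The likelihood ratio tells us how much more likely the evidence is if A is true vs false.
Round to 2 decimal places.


Likelihood Ratio (LR) = P(B|A) / P(B|¬A)

LR = 0.8839 / 0.3246
   = 2.72

The evidence is 2.72 times more likely if A is true than if A is false.
Since LR > 1, the evidence supports A over ¬A.


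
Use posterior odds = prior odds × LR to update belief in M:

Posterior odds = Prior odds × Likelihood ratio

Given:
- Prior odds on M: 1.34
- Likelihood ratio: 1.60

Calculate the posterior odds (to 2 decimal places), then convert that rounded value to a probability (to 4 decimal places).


Step 1: Calculate posterior odds
Posterior odds = Prior odds × LR
               = 1.34 × 1.60
               = 2.14

Step 2: Convert to probability
P(M|E) = Posterior odds / (1 + Posterior odds)
       = 2.14 / (1 + 2.14)
       = 2.14 / 3.14
       = 0.6815

The evidence increased P(M) from 0.5726 to 0.6815.


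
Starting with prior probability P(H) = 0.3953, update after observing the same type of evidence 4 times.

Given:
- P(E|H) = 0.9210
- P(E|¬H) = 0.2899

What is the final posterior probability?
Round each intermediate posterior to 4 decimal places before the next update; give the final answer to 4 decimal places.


Sequential Bayesian updating:

Initial prior: P(H) = 0.3953

Update 1:
  P(E) = 0.9210 × 0.3953 + 0.2899 × 0.6047 = 0.36407130 + 0.17530253 = 0.53937383
  P(H|E) = 0.36407130 / 0.53937383 = 0.6750

Update 2:
  P(E) = 0.9210 × 0.6750 + 0.2899 × 0.3250 = 0.62167500 + 0.09421750 = 0.71589250
  P(H|E) = 0.62167500 / 0.71589250 = 0.8684

Update 3:
  P(E) = 0.9210 × 0.8684 + 0.2899 × 0.1316 = 0.79979640 + 0.03815084 = 0.83794724
  P(H|E) = 0.79979640 / 0.83794724 = 0.9545

Update 4:
  P(E) = 0.9210 × 0.9545 + 0.2899 × 0.0455 = 0.87909450 + 0.01319045 = 0.89228495
  P(H|E) = 0.87909450 / 0.89228495 = 0.9852

Final posterior: 0.9852


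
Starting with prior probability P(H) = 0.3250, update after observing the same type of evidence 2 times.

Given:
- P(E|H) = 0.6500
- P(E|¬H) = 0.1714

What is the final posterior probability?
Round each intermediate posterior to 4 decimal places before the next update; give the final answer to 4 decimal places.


Sequential Bayesian updating:

Initial prior: P(H) = 0.3250

Update 1:
  P(E) = 0.6500 × 0.3250 + 0.1714 × 0.6750 = 0.21125000 + 0.11569500 = 0.32694500
  P(H|E) = 0.21125000 / 0.32694500 = 0.6461

Update 2:
  P(E) = 0.6500 × 0.6461 + 0.1714 × 0.3539 = 0.41996500 + 0.06065846 = 0.48062346
  P(H|E) = 0.41996500 / 0.48062346 = 0.8738

Final posterior: 0.8738


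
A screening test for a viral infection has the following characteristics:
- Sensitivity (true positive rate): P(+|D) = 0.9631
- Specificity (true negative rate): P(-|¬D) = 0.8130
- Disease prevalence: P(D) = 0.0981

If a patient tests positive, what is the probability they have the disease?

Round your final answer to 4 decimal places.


Let D = has disease, + = positive test

Given:
- P(D) = 0.0981 (prevalence)
- P(+|D) = 0.9631 (sensitivity)
- P(-|¬D) = 0.8130 (specificity)
- P(+|¬D) = 0.1870 (false positive rate = 1 - specificity)

Step 1: Find P(+)
P(+) = P(+|D)P(D) + P(+|¬D)P(¬D)
     = 0.9631 × 0.0981 + 0.1870 × 0.9019
     = 0.09448011 + 0.16865530
     = 0.26313541

Step 2: Apply Bayes' theorem for P(D|+)
P(D|+) = P(+|D)P(D) / P(+)
       = 0.09448011 / 0.26313541
       = 0.3591


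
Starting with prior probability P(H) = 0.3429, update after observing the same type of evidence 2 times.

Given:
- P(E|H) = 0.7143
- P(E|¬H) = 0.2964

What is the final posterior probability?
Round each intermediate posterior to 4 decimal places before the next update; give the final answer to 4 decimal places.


Sequential Bayesian updating:

Initial prior: P(H) = 0.3429

Update 1:
  P(E) = 0.7143 × 0.3429 + 0.2964 × 0.6571 = 0.24493347 + 0.19476444 = 0.43969791
  P(H|E) = 0.24493347 / 0.43969791 = 0.5570

Update 2:
  P(E) = 0.7143 × 0.5570 + 0.2964 × 0.4430 = 0.39786510 + 0.13130520 = 0.52917030
  P(H|E) = 0.39786510 / 0.52917030 = 0.7519

Final posterior: 0.7519


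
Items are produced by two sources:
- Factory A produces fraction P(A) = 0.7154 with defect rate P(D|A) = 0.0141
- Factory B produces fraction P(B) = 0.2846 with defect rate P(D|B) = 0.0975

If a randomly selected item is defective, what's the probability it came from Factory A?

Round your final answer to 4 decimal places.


Let A = from Factory A, D = defective

Given:
- P(A) = 0.7154, P(B) = 0.2846
- P(D|A) = 0.0141, P(D|B) = 0.0975

Step 1: Find P(D)
P(D) = P(D|A)P(A) + P(D|B)P(B)
     = 0.0141 × 0.7154 + 0.0975 × 0.2846
     = 0.01008714 + 0.02774850
     = 0.03783564

Step 2: Apply Bayes' theorem
P(A|D) = P(D|A)P(A) / P(D)
       = 0.01008714 / 0.03783564
       = 0.2666


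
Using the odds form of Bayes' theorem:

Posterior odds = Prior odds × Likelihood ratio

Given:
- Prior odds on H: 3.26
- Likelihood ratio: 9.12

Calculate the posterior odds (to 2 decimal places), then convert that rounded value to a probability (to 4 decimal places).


Step 1: Calculate posterior odds
Posterior odds = Prior odds × LR
               = 3.26 × 9.12
               = 29.73

Step 2: Convert to probability
P(H|E) = Posterior odds / (1 + Posterior odds)
       = 29.73 / (1 + 29.73)
       = 29.73 / 30.73
       = 0.9675

The evidence increased P(H) from 0.7653 to 0.9675.


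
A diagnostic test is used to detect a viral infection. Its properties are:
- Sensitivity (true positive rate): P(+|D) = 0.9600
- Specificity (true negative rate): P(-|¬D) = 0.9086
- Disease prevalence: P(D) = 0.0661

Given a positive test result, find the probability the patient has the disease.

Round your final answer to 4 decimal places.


Let D = has disease, + = positive test

Given:
- P(D) = 0.0661 (prevalence)
- P(+|D) = 0.9600 (sensitivity)
- P(-|¬D) = 0.9086 (specificity)
- P(+|¬D) = 0.0914 (false positive rate = 1 - specificity)

Step 1: Find P(+)
P(+) = P(+|D)P(D) + P(+|¬D)P(¬D)
     = 0.9600 × 0.0661 + 0.0914 × 0.9339
     = 0.06345600 + 0.08535846
     = 0.14881446

Step 2: Apply Bayes' theorem for P(D|+)
P(D|+) = P(+|D)P(D) / P(+)
       = 0.06345600 / 0.14881446
       = 0.4264


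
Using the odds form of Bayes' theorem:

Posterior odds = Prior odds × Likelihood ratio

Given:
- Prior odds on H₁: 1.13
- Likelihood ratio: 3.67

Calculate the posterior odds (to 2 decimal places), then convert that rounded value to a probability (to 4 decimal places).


Step 1: Calculate posterior odds
Posterior odds = Prior odds × LR
               = 1.13 × 3.67
               = 4.15

Step 2: Convert to probability
P(H₁|E) = Posterior odds / (1 + Posterior odds)
       = 4.15 / (1 + 4.15)
       = 4.15 / 5.15
       = 0.8058

The evidence increased P(H₁) from 0.5305 to 0.8058.


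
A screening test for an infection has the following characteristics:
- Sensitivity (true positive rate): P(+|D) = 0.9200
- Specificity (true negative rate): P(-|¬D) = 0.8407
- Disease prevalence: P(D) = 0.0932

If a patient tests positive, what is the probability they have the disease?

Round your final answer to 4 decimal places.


Let D = has disease, + = positive test

Given:
- P(D) = 0.0932 (prevalence)
- P(+|D) = 0.9200 (sensitivity)
- P(-|¬D) = 0.8407 (specificity)
- P(+|¬D) = 0.1593 (false positive rate = 1 - specificity)

Step 1: Find P(+)
P(+) = P(+|D)P(D) + P(+|¬D)P(¬D)
     = 0.9200 × 0.0932 + 0.1593 × 0.9068
     = 0.08574400 + 0.14445324
     = 0.23019724

Step 2: Apply Bayes' theorem for P(D|+)
P(D|+) = P(+|D)P(D) / P(+)
       = 0.08574400 / 0.23019724
       = 0.3725


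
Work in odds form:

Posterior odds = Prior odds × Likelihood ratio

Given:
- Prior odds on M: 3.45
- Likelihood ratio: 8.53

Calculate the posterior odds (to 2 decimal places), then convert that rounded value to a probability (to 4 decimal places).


Step 1: Calculate posterior odds
Posterior odds = Prior odds × LR
               = 3.45 × 8.53
               = 29.43

Step 2: Convert to probability
P(M|E) = Posterior odds / (1 + Posterior odds)
       = 29.43 / (1 + 29.43)
       = 29.43 / 30.43
       = 0.9671

The evidence increased P(M) from 0.7753 to 0.9671.


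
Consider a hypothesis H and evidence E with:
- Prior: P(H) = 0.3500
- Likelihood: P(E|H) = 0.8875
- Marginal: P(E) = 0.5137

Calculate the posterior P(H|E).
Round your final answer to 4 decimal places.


Using Bayes' theorem:

P(H|E) = P(E|H) × P(H) / P(E)
       = 0.8875 × 0.3500 / 0.5137
       = 0.31062500 / 0.5137
       = 0.6047

The evidence strengthens our belief in H.
Prior: 0.3500 → Posterior: 0.6047


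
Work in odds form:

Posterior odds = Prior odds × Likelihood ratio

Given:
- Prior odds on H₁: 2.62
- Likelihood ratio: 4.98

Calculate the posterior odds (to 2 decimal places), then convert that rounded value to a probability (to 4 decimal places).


Step 1: Calculate posterior odds
Posterior odds = Prior odds × LR
               = 2.62 × 4.98
               = 13.05

Step 2: Convert to probability
P(H₁|E) = Posterior odds / (1 + Posterior odds)
       = 13.05 / (1 + 13.05)
       = 13.05 / 14.05
       = 0.9288

The evidence increased P(H₁) from 0.7238 to 0.9288.


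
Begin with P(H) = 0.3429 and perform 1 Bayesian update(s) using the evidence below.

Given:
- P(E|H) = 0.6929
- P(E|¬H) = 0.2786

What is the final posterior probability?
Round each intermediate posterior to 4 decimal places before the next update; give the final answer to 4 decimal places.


Sequential Bayesian updating:

Initial prior: P(H) = 0.3429

Update 1:
  P(E) = 0.6929 × 0.3429 + 0.2786 × 0.6571 = 0.23759541 + 0.18306806 = 0.42066347
  P(H|E) = 0.23759541 / 0.42066347 = 0.5648

Final posterior: 0.5648


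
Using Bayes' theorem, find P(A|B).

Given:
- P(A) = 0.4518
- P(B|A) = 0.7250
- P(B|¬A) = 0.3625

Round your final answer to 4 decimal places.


Bayes' theorem: P(A|B) = P(B|A) × P(A) / P(B)

Step 1: Calculate P(B) using law of total probability
P(B) = P(B|A)P(A) + P(B|¬A)P(¬A)
     = 0.7250 × 0.4518 + 0.3625 × 0.5482
     = 0.32755500 + 0.19872250
     = 0.52627750

Step 2: Apply Bayes' theorem
P(A|B) = P(B|A) × P(A) / P(B)
       = 0.32755500 / 0.52627750
       = 0.6224


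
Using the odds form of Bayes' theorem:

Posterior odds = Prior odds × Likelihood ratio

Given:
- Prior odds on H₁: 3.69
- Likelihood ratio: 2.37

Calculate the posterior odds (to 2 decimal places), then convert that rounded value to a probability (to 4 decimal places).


Step 1: Calculate posterior odds
Posterior odds = Prior odds × LR
               = 3.69 × 2.37
               = 8.75

Step 2: Convert to probability
P(H₁|E) = Posterior odds / (1 + Posterior odds)
       = 8.75 / (1 + 8.75)
       = 8.75 / 9.75
       = 0.8974

The evidence increased P(H₁) from 0.7868 to 0.8974.


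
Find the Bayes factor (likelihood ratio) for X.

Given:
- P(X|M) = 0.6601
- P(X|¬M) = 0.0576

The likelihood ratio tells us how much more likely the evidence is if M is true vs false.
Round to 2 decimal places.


Likelihood Ratio (LR) = P(X|M) / P(X|¬M)

LR = 0.6601 / 0.0576
   = 11.46

The evidence is 11.46 times more likely if M is true than if M is false.
Because LR exceeds 1, X is evidence for M.


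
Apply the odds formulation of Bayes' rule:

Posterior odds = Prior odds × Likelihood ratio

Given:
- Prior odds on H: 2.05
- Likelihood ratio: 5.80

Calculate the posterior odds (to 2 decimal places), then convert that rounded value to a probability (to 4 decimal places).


Step 1: Calculate posterior odds
Posterior odds = Prior odds × LR
               = 2.05 × 5.80
               = 11.89

Step 2: Convert to probability
P(H|E) = Posterior odds / (1 + Posterior odds)
       = 11.89 / (1 + 11.89)
       = 11.89 / 12.89
       = 0.9224

The evidence increased P(H) from 0.6721 to 0.9224.


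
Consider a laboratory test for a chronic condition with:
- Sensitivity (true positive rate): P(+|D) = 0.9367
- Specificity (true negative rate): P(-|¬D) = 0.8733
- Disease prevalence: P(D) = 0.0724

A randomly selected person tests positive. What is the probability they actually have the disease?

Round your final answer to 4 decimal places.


Let D = has disease, + = positive test

Given:
- P(D) = 0.0724 (prevalence)
- P(+|D) = 0.9367 (sensitivity)
- P(-|¬D) = 0.8733 (specificity)
- P(+|¬D) = 0.1267 (false positive rate = 1 - specificity)

Step 1: Find P(+)
P(+) = P(+|D)P(D) + P(+|¬D)P(¬D)
     = 0.9367 × 0.0724 + 0.1267 × 0.9276
     = 0.06781708 + 0.11752692
     = 0.18534400

Step 2: Apply Bayes' theorem for P(D|+)
P(D|+) = P(+|D)P(D) / P(+)
       = 0.06781708 / 0.18534400
       = 0.3659


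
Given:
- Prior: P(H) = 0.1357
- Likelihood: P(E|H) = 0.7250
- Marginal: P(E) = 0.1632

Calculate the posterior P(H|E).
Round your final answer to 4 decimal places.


Using Bayes' theorem:

P(H|E) = P(E|H) × P(H) / P(E)
       = 0.7250 × 0.1357 / 0.1632
       = 0.09838250 / 0.1632
       = 0.6028

The evidence strengthens our belief in H.
Prior: 0.1357 → Posterior: 0.6028


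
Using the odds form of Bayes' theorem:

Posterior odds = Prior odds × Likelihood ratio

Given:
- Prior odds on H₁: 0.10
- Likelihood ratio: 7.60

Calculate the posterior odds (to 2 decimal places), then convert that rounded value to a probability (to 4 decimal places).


Step 1: Calculate posterior odds
Posterior odds = Prior odds × LR
               = 0.10 × 7.60
               = 0.76

Step 2: Convert to probability
P(H₁|E) = Posterior odds / (1 + Posterior odds)
       = 0.76 / (1 + 0.76)
       = 0.76 / 1.76
       = 0.4318

The evidence increased P(H₁) from 0.0909 to 0.4318.


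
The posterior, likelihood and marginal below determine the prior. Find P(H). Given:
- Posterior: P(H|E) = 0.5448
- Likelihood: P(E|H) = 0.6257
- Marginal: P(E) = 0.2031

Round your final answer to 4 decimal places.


From Bayes' theorem: P(H|E) = P(E|H) × P(H) / P(E)

Rearranging for P(H):
P(H) = P(H|E) × P(E) / P(E|H)
     = 0.5448 × 0.2031 / 0.6257
     = 0.11064888 / 0.6257
     = 0.1768


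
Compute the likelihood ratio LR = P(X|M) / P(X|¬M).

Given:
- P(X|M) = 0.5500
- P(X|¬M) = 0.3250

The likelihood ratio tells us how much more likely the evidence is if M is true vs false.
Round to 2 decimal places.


Likelihood Ratio (LR) = P(X|M) / P(X|¬M)

LR = 0.5500 / 0.3250
   = 1.69

The evidence is 1.69 times more likely if M is true than if M is false.
Since LR > 1, the evidence supports M over ¬M.


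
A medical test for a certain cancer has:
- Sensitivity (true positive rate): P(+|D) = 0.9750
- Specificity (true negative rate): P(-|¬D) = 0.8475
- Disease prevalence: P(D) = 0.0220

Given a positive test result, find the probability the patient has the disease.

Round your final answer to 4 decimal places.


Let D = has disease, + = positive test

Given:
- P(D) = 0.0220 (prevalence)
- P(+|D) = 0.9750 (sensitivity)
- P(-|¬D) = 0.8475 (specificity)
- P(+|¬D) = 0.1525 (false positive rate = 1 - specificity)

Step 1: Find P(+)
P(+) = P(+|D)P(D) + P(+|¬D)P(¬D)
     = 0.9750 × 0.0220 + 0.1525 × 0.9780
     = 0.02145000 + 0.14914500
     = 0.17059500

Step 2: Apply Bayes' theorem for P(D|+)
P(D|+) = P(+|D)P(D) / P(+)
       = 0.02145000 / 0.17059500
       = 0.1257


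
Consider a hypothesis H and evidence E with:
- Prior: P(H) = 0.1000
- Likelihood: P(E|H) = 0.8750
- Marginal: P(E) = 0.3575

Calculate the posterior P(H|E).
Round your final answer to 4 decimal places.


Using Bayes' theorem:

P(H|E) = P(E|H) × P(H) / P(E)
       = 0.8750 × 0.1000 / 0.3575
       = 0.08750000 / 0.3575
       = 0.2448

The evidence strengthens our belief in H.
Prior: 0.1000 → Posterior: 0.2448


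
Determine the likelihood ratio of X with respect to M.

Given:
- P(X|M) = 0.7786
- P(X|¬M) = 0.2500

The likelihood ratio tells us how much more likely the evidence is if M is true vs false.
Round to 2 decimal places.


Likelihood Ratio (LR) = P(X|M) / P(X|¬M)

LR = 0.7786 / 0.2500
   = 3.11

The evidence is 3.11 times more likely if M is true than if M is false.
Because LR exceeds 1, X is evidence for M.


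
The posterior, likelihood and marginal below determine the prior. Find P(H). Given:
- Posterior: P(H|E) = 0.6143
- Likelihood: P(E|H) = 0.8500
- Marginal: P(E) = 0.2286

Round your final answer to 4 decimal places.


From Bayes' theorem: P(H|E) = P(E|H) × P(H) / P(E)

Rearranging for P(H):
P(H) = P(H|E) × P(E) / P(E|H)
     = 0.6143 × 0.2286 / 0.8500
     = 0.14042898 / 0.8500
     = 0.1652


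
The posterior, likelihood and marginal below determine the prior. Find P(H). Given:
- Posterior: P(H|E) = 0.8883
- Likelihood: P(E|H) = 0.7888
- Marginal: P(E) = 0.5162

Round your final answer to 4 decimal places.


From Bayes' theorem: P(H|E) = P(E|H) × P(H) / P(E)

Rearranging for P(H):
P(H) = P(H|E) × P(E) / P(E|H)
     = 0.8883 × 0.5162 / 0.7888
     = 0.45854046 / 0.7888
     = 0.5813


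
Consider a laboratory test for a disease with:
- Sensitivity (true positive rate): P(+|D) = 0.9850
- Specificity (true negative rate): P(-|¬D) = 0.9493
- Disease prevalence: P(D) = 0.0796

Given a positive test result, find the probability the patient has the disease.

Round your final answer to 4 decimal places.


Let D = has disease, + = positive test

Given:
- P(D) = 0.0796 (prevalence)
- P(+|D) = 0.9850 (sensitivity)
- P(-|¬D) = 0.9493 (specificity)
- P(+|¬D) = 0.0507 (false positive rate = 1 - specificity)

Step 1: Find P(+)
P(+) = P(+|D)P(D) + P(+|¬D)P(¬D)
     = 0.9850 × 0.0796 + 0.0507 × 0.9204
     = 0.07840600 + 0.04666428
     = 0.12507028

Step 2: Apply Bayes' theorem for P(D|+)
P(D|+) = P(+|D)P(D) / P(+)
       = 0.07840600 / 0.12507028
       = 0.6269


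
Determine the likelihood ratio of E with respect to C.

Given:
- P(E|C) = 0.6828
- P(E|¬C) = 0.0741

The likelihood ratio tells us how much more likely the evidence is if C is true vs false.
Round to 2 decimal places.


Likelihood Ratio (LR) = P(E|C) / P(E|¬C)

LR = 0.6828 / 0.0741
   = 9.21

The evidence is 9.21 times more likely if C is true than if C is false.
Since LR > 1, the evidence supports C over ¬C.


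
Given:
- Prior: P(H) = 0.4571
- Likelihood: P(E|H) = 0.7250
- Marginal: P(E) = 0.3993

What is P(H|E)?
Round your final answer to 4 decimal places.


Using Bayes' theorem:

P(H|E) = P(E|H) × P(H) / P(E)
       = 0.7250 × 0.4571 / 0.3993
       = 0.33139750 / 0.3993
       = 0.8299

The evidence strengthens our belief in H.
Prior: 0.4571 → Posterior: 0.8299


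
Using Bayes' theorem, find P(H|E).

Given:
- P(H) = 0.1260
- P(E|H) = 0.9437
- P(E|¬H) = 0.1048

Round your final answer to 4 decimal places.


Bayes' theorem: P(H|E) = P(E|H) × P(H) / P(E)

Step 1: Calculate P(E) using law of total probability
P(E) = P(E|H)P(H) + P(E|¬H)P(¬H)
     = 0.9437 × 0.1260 + 0.1048 × 0.8740
     = 0.11890620 + 0.09159520
     = 0.21050140

Step 2: Apply Bayes' theorem
P(H|E) = P(E|H) × P(H) / P(E)
       = 0.11890620 / 0.21050140
       = 0.5649


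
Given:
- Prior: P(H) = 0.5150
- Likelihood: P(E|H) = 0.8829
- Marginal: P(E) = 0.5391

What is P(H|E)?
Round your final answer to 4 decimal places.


Using Bayes' theorem:

P(H|E) = P(E|H) × P(H) / P(E)
       = 0.8829 × 0.5150 / 0.5391
       = 0.45469350 / 0.5391
       = 0.8434

The evidence strengthens our belief in H.
Prior: 0.5150 → Posterior: 0.8434


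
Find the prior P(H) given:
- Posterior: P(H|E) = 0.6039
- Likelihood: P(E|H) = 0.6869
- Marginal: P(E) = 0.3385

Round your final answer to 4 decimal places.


From Bayes' theorem: P(H|E) = P(E|H) × P(H) / P(E)

Rearranging for P(H):
P(H) = P(H|E) × P(E) / P(E|H)
     = 0.6039 × 0.3385 / 0.6869
     = 0.20442015 / 0.6869
     = 0.2976


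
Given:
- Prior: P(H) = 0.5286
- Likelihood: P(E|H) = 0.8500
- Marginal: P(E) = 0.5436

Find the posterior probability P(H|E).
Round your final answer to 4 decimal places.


Using Bayes' theorem:

P(H|E) = P(E|H) × P(H) / P(E)
       = 0.8500 × 0.5286 / 0.5436
       = 0.44931000 / 0.5436
       = 0.8265

The evidence strengthens our belief in H.
Prior: 0.5286 → Posterior: 0.8265


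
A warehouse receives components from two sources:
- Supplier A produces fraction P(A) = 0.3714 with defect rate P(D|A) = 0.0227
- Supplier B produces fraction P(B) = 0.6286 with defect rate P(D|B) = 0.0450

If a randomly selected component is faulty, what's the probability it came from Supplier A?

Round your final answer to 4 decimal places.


Let A = from Supplier A, D = faulty

Given:
- P(A) = 0.3714, P(B) = 0.6286
- P(D|A) = 0.0227, P(D|B) = 0.0450

Step 1: Find P(D)
P(D) = P(D|A)P(A) + P(D|B)P(B)
     = 0.0227 × 0.3714 + 0.0450 × 0.6286
     = 0.00843078 + 0.02828700
     = 0.03671778

Step 2: Apply Bayes' theorem
P(A|D) = P(D|A)P(A) / P(D)
       = 0.00843078 / 0.03671778
       = 0.2296
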